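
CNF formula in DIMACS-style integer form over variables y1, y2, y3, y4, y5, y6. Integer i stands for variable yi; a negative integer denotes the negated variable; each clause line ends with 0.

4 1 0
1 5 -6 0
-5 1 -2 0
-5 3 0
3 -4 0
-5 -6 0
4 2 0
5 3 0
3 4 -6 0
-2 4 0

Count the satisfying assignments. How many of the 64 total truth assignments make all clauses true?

9

Split on y4, then y5.
  y4=T, y5=T: remaining (y1,y2,y3,y6) ∈ {(F,F,T,F); (T,F,T,F); (T,T,T,F)} — 3.
  y4=T, y5=F: y2 free; 3 ways for (y1,y3,y6) × 2^1 = 6.
  y4=F, y5=T: a clause becomes empty — 0.
  y4=F, y5=F: a clause becomes empty — 0.
Total: 3 + 6 + 0 + 0 = 9.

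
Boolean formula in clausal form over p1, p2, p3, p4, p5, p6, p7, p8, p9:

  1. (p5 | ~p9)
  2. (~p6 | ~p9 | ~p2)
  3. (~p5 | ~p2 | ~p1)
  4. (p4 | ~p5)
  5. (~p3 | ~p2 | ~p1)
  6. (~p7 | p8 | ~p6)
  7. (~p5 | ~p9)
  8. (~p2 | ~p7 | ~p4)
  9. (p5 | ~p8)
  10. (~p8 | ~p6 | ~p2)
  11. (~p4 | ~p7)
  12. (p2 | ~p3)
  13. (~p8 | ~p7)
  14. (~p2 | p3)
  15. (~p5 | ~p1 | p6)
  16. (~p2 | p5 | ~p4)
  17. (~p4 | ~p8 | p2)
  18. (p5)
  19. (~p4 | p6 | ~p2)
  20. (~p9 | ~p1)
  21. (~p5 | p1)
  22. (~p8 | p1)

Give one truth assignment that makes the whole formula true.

p1 = 1  p2 = 0  p3 = 0  p4 = 1  p5 = 1  p6 = 1  p7 = 0  p8 = 0  p9 = 0

The clause (p5) is unit: p5 must be True.
(p4) is a unit clause, so p4 = True.
Unit propagation: (~p9) forces p9 = False.
(~p7) is a unit clause, so p7 = False.
(p1) is a unit clause, so p1 = True.
The clause (~p2) is unit: p2 must be False.
The clause (~p3) is unit: p3 must be False.
Unit propagation: (p6) forces p6 = True.
The clause (~p8) is unit: p8 must be False.
Every clause has at least one true literal under this assignment.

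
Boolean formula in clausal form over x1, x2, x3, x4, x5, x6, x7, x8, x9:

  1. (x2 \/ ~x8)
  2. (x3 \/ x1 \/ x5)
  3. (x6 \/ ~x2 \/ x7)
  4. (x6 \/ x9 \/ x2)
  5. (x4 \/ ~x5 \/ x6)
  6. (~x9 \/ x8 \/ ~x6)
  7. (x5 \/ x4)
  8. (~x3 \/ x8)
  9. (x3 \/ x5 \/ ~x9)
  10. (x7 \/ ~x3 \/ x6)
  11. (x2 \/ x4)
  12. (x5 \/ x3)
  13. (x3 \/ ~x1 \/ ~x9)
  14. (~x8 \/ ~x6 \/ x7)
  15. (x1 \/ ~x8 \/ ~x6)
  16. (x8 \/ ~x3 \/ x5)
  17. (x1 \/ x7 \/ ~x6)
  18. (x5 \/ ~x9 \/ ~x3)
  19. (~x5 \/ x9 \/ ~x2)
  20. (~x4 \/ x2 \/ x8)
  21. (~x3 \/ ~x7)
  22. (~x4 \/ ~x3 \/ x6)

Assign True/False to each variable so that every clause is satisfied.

x1=F, x2=T, x3=F, x4=T, x5=T, x6=F, x7=T, x8=F, x9=T

Set x1 = False and propagate.
The remaining clauses are satisfied by x2 = True, x3 = False, x4 = True, x5 = True, x6 = False, x7 = True, x8 = False, x9 = True.
Every clause has at least one true literal under this assignment.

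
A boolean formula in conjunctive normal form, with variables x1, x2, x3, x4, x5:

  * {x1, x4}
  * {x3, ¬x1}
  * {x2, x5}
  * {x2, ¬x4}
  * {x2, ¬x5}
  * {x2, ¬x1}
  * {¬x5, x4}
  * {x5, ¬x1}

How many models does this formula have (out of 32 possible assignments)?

5

Satisfying assignments:
  x1=F x2=T x3=F x4=T x5=F
  x1=F x2=T x3=F x4=T x5=T
  x1=F x2=T x3=T x4=T x5=F
  x1=F x2=T x3=T x4=T x5=T
  x1=T x2=T x3=T x4=T x5=T
That's 5 in total.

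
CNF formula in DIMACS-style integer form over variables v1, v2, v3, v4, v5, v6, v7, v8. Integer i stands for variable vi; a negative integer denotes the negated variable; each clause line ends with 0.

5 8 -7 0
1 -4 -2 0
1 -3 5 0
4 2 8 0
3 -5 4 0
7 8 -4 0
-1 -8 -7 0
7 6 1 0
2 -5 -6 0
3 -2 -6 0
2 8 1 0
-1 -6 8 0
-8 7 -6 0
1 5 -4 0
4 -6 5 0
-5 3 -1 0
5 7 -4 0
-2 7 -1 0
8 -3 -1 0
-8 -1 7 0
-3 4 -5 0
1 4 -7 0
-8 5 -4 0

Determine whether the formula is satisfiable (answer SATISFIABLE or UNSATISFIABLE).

SATISFIABLE

Try v1 = False.
For the remaining variables, v2 = False, v3 = False, v4 = True, v5 = True, v6 = False, v7 = True, v8 = True works.
So v1=F, v2=F, v3=F, v4=T, v5=T, v6=F, v7=T, v8=T is a satisfying assignment.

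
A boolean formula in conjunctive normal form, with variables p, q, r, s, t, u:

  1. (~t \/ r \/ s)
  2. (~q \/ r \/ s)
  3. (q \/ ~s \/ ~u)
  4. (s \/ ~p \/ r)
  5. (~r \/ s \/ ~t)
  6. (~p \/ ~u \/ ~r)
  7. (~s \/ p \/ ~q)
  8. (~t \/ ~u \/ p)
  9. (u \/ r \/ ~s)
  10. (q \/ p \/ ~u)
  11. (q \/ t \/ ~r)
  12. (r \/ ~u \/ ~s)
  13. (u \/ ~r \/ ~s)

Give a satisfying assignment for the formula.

p=True, q=True, r=True, s=False, t=False, u=False

Check each clause:
  1. (s \/ r \/ ~t) — r is true.
  2. (s \/ r \/ ~q) — r is true.
  3. (q \/ ~s \/ ~u) — q is true.
  4. (r \/ ~p \/ s) — r is true.
  5. (~t \/ s \/ ~r) — ~t is true.
  6. (~u \/ ~p \/ ~r) — ~u is true.
  7. (~q \/ p \/ ~s) — p is true.
  8. (p \/ ~t \/ ~u) — p is true.
  9. (r \/ u \/ ~s) — r is true.
  10. (q \/ ~u \/ p) — p is true.
  11. (t \/ q \/ ~r) — q is true.
  12. (r \/ ~u \/ ~s) — ~u is true.
  13. (~r \/ ~s \/ u) — ~s is true.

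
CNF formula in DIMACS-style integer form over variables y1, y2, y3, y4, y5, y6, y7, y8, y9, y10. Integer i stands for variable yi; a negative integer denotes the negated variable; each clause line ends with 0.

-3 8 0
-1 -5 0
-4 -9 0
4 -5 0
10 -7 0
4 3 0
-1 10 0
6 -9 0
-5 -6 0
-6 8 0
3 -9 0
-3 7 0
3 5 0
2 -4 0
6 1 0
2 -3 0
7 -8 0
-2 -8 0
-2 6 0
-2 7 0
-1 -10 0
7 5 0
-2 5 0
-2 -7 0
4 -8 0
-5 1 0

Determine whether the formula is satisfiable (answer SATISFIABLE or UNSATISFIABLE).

y2 = True:
  propagation gives y8=False, y3=False, y4=True, y9=False; an empty clause results — contradiction.
y2 = False:
  propagation gives y4=False, y5=False, y3=True; an empty clause results — contradiction.
Every branch closes, so no satisfying assignment exists.

UNSATISFIABLE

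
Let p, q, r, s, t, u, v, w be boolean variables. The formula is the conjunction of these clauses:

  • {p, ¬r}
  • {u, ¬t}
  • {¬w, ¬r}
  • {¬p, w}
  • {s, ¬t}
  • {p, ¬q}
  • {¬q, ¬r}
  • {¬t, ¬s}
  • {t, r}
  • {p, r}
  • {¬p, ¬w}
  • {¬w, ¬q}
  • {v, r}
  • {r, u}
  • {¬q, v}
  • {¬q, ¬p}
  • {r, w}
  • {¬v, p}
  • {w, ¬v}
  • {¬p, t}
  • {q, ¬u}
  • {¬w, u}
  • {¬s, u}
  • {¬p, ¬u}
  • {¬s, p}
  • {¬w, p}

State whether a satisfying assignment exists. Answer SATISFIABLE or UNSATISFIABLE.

UNSATISFIABLE

p = True:
  propagation gives w=True; an empty clause results — contradiction.
p = False:
  propagation gives r=False; an empty clause results — contradiction.
Every branch closes, so no satisfying assignment exists.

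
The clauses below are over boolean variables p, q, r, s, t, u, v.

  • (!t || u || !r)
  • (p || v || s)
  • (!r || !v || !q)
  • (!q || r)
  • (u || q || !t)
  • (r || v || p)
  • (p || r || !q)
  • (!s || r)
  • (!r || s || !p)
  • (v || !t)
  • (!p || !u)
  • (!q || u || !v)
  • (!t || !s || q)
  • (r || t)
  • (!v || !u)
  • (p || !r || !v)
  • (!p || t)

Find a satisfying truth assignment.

p = F, q = T, r = T, s = T, t = F, u = F, v = F

Check each clause:
  1. (u || !t || !r) — !t is true.
  2. (p || v || s) — s is true.
  3. (!v || !q || !r) — !v is true.
  4. (r || !q) — r is true.
  5. (!t || u || q) — q is true.
  6. (r || v || p) — r is true.
  7. (!q || p || r) — r is true.
  8. (!s || r) — r is true.
  9. (!p || s || !r) — s is true.
  10. (!t || v) — !t is true.
  11. (!p || !u) — !u is true.
  12. (!q || !v || u) — !v is true.
  13. (!s || !t || q) — q is true.
  14. (t || r) — r is true.
  15. (!v || !u) — !v is true.
  16. (!r || p || !v) — !v is true.
  17. (!p || t) — !p is true.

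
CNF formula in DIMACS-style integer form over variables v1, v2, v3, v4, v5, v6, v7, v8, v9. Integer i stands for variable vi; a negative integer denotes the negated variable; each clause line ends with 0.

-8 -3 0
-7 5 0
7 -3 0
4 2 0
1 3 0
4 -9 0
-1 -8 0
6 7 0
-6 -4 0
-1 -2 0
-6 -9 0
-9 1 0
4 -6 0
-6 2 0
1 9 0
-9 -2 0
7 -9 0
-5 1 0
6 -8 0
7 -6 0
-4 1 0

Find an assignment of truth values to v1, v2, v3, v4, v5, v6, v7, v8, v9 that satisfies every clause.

v1=True, v2=False, v3=False, v4=True, v5=True, v6=False, v7=True, v8=False, v9=False

Check each clause:
  1. {¬v8, ¬v3} — ¬v8 is true.
  2. {¬v7, v5} — v5 is true.
  3. {v7, ¬v3} — ¬v3 is true.
  4. {v4, v2} — v4 is true.
  5. {v3, v1} — v1 is true.
  6. {¬v9, v4} — v4 is true.
  7. {¬v8, ¬v1} — ¬v8 is true.
  8. {v6, v7} — v7 is true.
  9. {¬v6, ¬v4} — ¬v6 is true.
  10. {¬v1, ¬v2} — ¬v2 is true.
  11. {¬v9, ¬v6} — ¬v6 is true.
  12. {v1, ¬v9} — v1 is true.
  13. {v4, ¬v6} — ¬v6 is true.
  14. {v2, ¬v6} — ¬v6 is true.
  15. {v9, v1} — v1 is true.
  16. {¬v9, ¬v2} — ¬v2 is true.
  17. {¬v9, v7} — v7 is true.
  18. {v1, ¬v5} — v1 is true.
  19. {¬v8, v6} — ¬v8 is true.
  20. {¬v6, v7} — ¬v6 is true.
  21. {¬v4, v1} — v1 is true.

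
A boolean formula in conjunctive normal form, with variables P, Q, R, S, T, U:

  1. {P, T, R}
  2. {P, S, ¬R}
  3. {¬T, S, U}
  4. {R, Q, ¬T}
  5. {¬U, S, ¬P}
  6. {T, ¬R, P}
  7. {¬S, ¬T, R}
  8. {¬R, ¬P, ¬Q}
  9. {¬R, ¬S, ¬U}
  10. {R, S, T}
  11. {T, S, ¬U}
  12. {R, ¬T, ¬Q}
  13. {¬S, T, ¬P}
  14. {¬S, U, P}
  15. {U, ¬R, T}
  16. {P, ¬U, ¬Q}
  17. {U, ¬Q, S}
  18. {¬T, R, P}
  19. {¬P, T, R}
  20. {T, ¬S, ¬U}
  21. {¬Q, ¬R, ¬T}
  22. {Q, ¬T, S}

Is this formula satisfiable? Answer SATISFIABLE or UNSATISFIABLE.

SATISFIABLE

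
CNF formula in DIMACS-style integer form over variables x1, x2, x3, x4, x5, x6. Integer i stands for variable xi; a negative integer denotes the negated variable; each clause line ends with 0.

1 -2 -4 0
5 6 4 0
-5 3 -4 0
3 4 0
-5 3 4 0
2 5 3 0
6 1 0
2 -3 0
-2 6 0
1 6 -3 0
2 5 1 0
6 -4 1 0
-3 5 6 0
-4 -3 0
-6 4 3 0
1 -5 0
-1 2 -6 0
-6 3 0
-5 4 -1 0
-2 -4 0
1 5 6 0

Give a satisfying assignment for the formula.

x1=1, x2=1, x3=1, x4=0, x5=0, x6=1

Set x1 = True and propagate.
Try x2 = True.
  then x6 is forced to True.
  then x3 is forced to True.
  then x4 is forced to False.
  then x5 is forced to False.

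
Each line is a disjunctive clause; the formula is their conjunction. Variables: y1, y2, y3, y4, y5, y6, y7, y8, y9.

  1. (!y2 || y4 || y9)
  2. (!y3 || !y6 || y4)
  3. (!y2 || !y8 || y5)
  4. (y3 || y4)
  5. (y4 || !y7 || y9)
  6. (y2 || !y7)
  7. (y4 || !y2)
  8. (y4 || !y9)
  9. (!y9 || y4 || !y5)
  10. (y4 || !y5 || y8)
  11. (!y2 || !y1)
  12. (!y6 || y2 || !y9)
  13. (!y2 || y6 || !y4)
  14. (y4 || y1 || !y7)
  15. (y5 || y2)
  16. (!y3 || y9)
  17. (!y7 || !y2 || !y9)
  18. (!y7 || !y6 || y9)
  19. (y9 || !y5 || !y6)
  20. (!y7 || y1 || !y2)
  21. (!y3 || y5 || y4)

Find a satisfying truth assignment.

y7 occurs only negated in the remaining clauses — set y7 = False.
Set y1 = False and propagate.
For the remaining variables, y2 = False, y3 = True, y4 = True, y5 = True, y6 = False, y8 = True, y9 = True works.
Check each clause:
  1. (y9 || y4 || !y2) — y9 is true.
  2. (y4 || !y6 || !y3) — !y6 is true.
  3. (!y2 || y5 || !y8) — y5 is true.
  4. (y3 || y4) — y3 is true.
  5. (y9 || y4 || !y7) — y9 is true.
  6. (!y7 || y2) — !y7 is true.
  7. (!y2 || y4) — y4 is true.
  8. (y4 || !y9) — y4 is true.
  9. (y4 || !y5 || !y9) — y4 is true.
  10. (y8 || y4 || !y5) — y8 is true.
  11. (!y1 || !y2) — !y2 is true.
  12. (!y6 || y2 || !y9) — !y6 is true.
  13. (!y4 || y6 || !y2) — !y2 is true.
  14. (y4 || y1 || !y7) — !y7 is true.
  15. (y2 || y5) — y5 is true.
  16. (y9 || !y3) — y9 is true.
  17. (!y9 || !y2 || !y7) — !y7 is true.
  18. (y9 || !y7 || !y6) — y9 is true.
  19. (!y5 || y9 || !y6) — y9 is true.
  20. (y1 || !y7 || !y2) — !y7 is true.
  21. (!y3 || y5 || y4) — y5 is true.

y1=False, y2=False, y3=True, y4=True, y5=True, y6=False, y7=False, y8=True, y9=True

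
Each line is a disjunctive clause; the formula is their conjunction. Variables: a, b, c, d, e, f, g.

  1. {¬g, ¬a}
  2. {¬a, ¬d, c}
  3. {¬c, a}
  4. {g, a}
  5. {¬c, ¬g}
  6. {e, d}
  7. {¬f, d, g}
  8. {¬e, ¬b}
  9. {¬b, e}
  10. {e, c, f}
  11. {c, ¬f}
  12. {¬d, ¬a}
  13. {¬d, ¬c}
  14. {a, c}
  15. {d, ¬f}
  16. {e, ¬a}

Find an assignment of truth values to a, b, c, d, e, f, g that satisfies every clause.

a = True, b = False, c = False, d = False, e = True, f = False, g = False

Check each clause:
  1. {¬g, ¬a} — ¬g is true.
  2. {c, ¬d, ¬a} — ¬d is true.
  3. {¬c, a} — a is true.
  4. {g, a} — a is true.
  5. {¬g, ¬c} — ¬g is true.
  6. {d, e} — e is true.
  7. {g, ¬f, d} — ¬f is true.
  8. {¬b, ¬e} — ¬b is true.
  9. {¬b, e} — e is true.
  10. {f, c, e} — e is true.
  11. {¬f, c} — ¬f is true.
  12. {¬a, ¬d} — ¬d is true.
  13. {¬c, ¬d} — ¬d is true.
  14. {c, a} — a is true.
  15. {¬f, d} — ¬f is true.
  16. {e, ¬a} — e is true.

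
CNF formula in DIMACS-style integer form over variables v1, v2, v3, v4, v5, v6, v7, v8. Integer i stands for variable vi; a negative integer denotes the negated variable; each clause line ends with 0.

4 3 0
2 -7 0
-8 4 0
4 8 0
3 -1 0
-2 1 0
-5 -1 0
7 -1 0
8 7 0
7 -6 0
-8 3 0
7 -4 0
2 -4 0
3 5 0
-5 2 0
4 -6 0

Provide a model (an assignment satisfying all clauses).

v1 = True, v2 = True, v3 = True, v4 = True, v5 = False, v6 = False, v7 = True, v8 = False

Pure literal: v3 appears only positively; assign v3 = True.
v6 occurs only negated in the remaining clauses — set v6 = False.
Try v1 = True.
  then v5 is forced to False.
  then v7 is forced to True.
  then v2 is forced to True.
Branch on v4: take v4 = True.
v8 is now unconstrained; take v8 = False.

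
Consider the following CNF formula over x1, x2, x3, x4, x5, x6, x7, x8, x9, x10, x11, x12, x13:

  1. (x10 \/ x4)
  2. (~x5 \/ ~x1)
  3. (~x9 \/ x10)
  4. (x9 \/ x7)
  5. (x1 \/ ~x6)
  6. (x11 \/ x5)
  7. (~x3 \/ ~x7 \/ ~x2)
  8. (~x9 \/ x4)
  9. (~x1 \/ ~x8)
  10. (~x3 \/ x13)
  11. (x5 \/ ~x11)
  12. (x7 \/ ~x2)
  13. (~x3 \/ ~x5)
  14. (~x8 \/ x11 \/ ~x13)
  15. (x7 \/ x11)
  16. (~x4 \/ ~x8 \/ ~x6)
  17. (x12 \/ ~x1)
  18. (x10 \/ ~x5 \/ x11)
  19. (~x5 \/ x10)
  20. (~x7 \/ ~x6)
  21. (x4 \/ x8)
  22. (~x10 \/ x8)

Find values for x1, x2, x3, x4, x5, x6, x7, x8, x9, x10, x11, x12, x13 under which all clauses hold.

x1=0, x2=0, x3=0, x4=1, x5=1, x6=0, x7=1, x8=1, x9=0, x10=1, x11=0, x12=0, x13=0

Check each clause:
  1. (x4 \/ x10) — x10 is true.
  2. (~x1 \/ ~x5) — ~x1 is true.
  3. (~x9 \/ x10) — x10 is true.
  4. (x9 \/ x7) — x7 is true.
  5. (x1 \/ ~x6) — ~x6 is true.
  6. (x5 \/ x11) — x5 is true.
  7. (~x3 \/ ~x2 \/ ~x7) — ~x3 is true.
  8. (x4 \/ ~x9) — x4 is true.
  9. (~x8 \/ ~x1) — ~x1 is true.
  10. (x13 \/ ~x3) — ~x3 is true.
  11. (~x11 \/ x5) — x5 is true.
  12. (x7 \/ ~x2) — ~x2 is true.
  13. (~x3 \/ ~x5) — ~x3 is true.
  14. (~x8 \/ x11 \/ ~x13) — ~x13 is true.
  15. (x11 \/ x7) — x7 is true.
  16. (~x8 \/ ~x4 \/ ~x6) — ~x6 is true.
  17. (~x1 \/ x12) — ~x1 is true.
  18. (x10 \/ x11 \/ ~x5) — x10 is true.
  19. (~x5 \/ x10) — x10 is true.
  20. (~x6 \/ ~x7) — ~x6 is true.
  21. (x4 \/ x8) — x8 is true.
  22. (~x10 \/ x8) — x8 is true.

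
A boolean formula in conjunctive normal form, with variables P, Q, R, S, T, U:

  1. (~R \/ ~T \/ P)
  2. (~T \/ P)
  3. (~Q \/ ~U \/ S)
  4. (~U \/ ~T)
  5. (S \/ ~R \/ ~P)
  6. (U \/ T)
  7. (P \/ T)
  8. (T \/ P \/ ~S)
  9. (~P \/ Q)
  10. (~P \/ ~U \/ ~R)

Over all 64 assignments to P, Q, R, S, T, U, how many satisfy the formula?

4

The models are:
  P=T Q=T R=F S=F T=T U=F
  P=T Q=T R=F S=T T=F U=T
  P=T Q=T R=F S=T T=T U=F
  P=T Q=T R=T S=T T=T U=F
That's 4 in total.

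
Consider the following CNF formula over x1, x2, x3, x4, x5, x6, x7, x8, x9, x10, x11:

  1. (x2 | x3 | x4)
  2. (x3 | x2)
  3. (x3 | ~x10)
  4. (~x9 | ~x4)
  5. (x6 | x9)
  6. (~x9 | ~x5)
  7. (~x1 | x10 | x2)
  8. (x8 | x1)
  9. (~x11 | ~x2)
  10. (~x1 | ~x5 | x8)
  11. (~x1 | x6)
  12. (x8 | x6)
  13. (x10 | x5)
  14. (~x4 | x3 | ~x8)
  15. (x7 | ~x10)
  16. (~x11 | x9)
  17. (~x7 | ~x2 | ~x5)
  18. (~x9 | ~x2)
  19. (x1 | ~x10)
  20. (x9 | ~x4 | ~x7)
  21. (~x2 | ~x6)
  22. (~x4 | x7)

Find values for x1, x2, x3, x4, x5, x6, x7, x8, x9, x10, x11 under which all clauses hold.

x1=0  x2=0  x3=1  x4=0  x5=1  x6=1  x7=1  x8=1  x9=0  x10=0  x11=0

Check each clause:
  1. (x3 | x2 | x4) — x3 is true.
  2. (x2 | x3) — x3 is true.
  3. (~x10 | x3) — x3 is true.
  4. (~x9 | ~x4) — ~x4 is true.
  5. (x9 | x6) — x6 is true.
  6. (~x9 | ~x5) — ~x9 is true.
  7. (x2 | x10 | ~x1) — ~x1 is true.
  8. (x1 | x8) — x8 is true.
  9. (~x11 | ~x2) — ~x11 is true.
  10. (x8 | ~x1 | ~x5) — x8 is true.
  11. (~x1 | x6) — x6 is true.
  12. (x6 | x8) — x8 is true.
  13. (x10 | x5) — x5 is true.
  14. (x3 | ~x4 | ~x8) — x3 is true.
  15. (~x10 | x7) — ~x10 is true.
  16. (~x11 | x9) — ~x11 is true.
  17. (~x5 | ~x2 | ~x7) — ~x2 is true.
  18. (~x2 | ~x9) — ~x2 is true.
  19. (x1 | ~x10) — ~x10 is true.
  20. (~x7 | x9 | ~x4) — ~x4 is true.
  21. (~x6 | ~x2) — ~x2 is true.
  22. (x7 | ~x4) — ~x4 is true.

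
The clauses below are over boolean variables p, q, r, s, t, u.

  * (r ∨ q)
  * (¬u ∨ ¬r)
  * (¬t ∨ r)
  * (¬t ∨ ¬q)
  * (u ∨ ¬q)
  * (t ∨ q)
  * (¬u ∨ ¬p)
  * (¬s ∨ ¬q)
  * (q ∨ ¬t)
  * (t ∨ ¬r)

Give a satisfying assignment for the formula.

p = 0, q = 1, r = 0, s = 0, t = 0, u = 1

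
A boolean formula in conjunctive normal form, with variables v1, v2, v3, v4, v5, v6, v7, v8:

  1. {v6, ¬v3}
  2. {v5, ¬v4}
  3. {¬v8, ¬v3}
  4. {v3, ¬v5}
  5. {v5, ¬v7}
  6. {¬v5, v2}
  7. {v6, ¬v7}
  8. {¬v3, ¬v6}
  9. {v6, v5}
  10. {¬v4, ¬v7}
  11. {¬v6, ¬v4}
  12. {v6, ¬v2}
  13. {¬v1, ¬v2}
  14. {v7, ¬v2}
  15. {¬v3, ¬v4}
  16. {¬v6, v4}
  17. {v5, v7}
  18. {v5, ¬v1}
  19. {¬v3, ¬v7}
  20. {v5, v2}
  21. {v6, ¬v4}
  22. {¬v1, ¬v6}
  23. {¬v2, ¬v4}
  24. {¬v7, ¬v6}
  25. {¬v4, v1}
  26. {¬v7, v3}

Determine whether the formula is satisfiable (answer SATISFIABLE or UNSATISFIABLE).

v6 = True:
  propagation gives v3=False, v5=False, v4=False; an empty clause results — contradiction.
v6 = False:
  propagation gives v3=False, v5=False; an empty clause results — contradiction.
Every branch closes, so no satisfying assignment exists.

UNSATISFIABLE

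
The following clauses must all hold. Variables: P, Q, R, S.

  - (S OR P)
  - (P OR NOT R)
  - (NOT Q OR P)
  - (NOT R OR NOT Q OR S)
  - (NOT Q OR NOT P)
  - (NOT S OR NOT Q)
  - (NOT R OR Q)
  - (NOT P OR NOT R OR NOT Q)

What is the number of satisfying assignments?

3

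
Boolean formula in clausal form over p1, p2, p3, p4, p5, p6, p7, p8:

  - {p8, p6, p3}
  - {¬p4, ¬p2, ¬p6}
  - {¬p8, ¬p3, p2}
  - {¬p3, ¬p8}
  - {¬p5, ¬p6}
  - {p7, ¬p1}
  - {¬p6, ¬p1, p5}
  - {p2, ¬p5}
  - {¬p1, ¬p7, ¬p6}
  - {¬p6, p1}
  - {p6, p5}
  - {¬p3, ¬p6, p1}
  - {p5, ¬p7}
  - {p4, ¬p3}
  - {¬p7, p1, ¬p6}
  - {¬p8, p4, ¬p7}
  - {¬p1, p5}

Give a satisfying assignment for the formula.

Try p1 = False.
  then p6 is forced to False.
  then p5 is forced to True.
  then p2 is forced to True.
Set p3 = True and propagate.
  then p8 is forced to False.
  then p4 is forced to True.
p7 is now unconstrained; take p7 = True.

p1=0, p2=1, p3=1, p4=1, p5=1, p6=0, p7=1, p8=0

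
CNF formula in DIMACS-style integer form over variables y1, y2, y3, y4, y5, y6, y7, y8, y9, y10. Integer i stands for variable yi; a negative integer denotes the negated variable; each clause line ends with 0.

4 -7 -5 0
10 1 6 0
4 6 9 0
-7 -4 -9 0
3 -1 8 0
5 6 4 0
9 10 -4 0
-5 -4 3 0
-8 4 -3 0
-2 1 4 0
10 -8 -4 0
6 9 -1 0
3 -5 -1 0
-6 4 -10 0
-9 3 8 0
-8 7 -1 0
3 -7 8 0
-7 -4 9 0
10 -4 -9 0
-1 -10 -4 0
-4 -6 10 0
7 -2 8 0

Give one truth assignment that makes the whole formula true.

y2 occurs only negated in the remaining clauses — set y2 = False.
Set y1 = False and propagate.
The remaining clauses are satisfied by y3 = False, y4 = False, y5 = False, y6 = True, y7 = True, y8 = True, y9 = True, y10 = False.
Every clause has at least one true literal under this assignment.
Check each clause:
  1. (y4 OR NOT y7 OR NOT y5) — NOT y5 is true.
  2. (y10 OR y1 OR y6) — y6 is true.
  3. (y4 OR y9 OR y6) — y9 is true.
  4. (NOT y9 OR NOT y4 OR NOT y7) — NOT y4 is true.
  5. (y8 OR NOT y1 OR y3) — y8 is true.
  6. (y4 OR y5 OR y6) — y6 is true.
  7. (y9 OR NOT y4 OR y10) — y9 is true.
  8. (NOT y4 OR y3 OR NOT y5) — NOT y5 is true.
  9. (NOT y8 OR NOT y3 OR y4) — NOT y3 is true.
  10. (y4 OR y1 OR NOT y2) — NOT y2 is true.
  11. (NOT y8 OR y10 OR NOT y4) — NOT y4 is true.
  12. (y9 OR y6 OR NOT y1) — y9 is true.
  13. (NOT y5 OR y3 OR NOT y1) — NOT y5 is true.
  14. (y4 OR NOT y6 OR NOT y10) — NOT y10 is true.
  15. (NOT y9 OR y3 OR y8) — y8 is true.
  16. (y7 OR NOT y8 OR NOT y1) — NOT y1 is true.
  17. (y3 OR NOT y7 OR y8) — y8 is true.
  18. (NOT y7 OR y9 OR NOT y4) — NOT y4 is true.
  19. (NOT y9 OR NOT y4 OR y10) — NOT y4 is true.
  20. (NOT y10 OR NOT y4 OR NOT y1) — NOT y4 is true.
  21. (NOT y4 OR y10 OR NOT y6) — NOT y4 is true.
  22. (y8 OR y7 OR NOT y2) — y8 is true.

y1=0, y2=0, y3=0, y4=0, y5=0, y6=1, y7=1, y8=1, y9=1, y10=0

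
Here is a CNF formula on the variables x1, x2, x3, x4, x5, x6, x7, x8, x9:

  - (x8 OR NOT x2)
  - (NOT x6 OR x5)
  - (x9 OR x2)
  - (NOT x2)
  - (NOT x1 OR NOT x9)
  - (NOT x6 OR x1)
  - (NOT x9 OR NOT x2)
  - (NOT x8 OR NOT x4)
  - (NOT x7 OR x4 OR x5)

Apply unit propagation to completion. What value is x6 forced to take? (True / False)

(NOT x2) is a unit clause: x2 = False.
From (x9 OR x2) and x2 = False: x9 = True.
In (NOT x1 OR NOT x9), NOT x9 is now false; NOT x1 must hold, so x1 = False.
(NOT x6 OR x1): since x1 = False, the clause reduces to (NOT x6). x6 = False.

False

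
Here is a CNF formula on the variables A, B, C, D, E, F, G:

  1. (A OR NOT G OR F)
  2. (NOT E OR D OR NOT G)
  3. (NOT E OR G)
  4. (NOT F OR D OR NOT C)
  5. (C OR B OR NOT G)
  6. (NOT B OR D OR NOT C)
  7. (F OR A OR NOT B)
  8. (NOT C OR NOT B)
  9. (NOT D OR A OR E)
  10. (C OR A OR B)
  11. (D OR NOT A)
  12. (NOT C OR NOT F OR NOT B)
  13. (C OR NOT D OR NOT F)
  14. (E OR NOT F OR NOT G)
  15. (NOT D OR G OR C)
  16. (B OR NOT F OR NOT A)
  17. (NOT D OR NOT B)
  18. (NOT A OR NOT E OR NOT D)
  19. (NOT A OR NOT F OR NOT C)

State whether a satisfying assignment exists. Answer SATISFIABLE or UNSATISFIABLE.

SATISFIABLE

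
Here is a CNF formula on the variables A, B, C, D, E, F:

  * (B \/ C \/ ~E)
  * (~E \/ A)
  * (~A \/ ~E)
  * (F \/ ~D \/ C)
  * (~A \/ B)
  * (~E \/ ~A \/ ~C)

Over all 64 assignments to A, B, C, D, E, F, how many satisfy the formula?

21

Case analysis on A and E:
  A=1, E=1: a clause becomes empty — 0.
  A=1, E=0: 7 of the 16 assignments to (B,C,D,F) work.
  A=0, E=1: a clause becomes empty — 0.
  A=0, E=0: B free; 7 ways for (C,D,F) × 2^1 = 14.
Total: 0 + 7 + 0 + 14 = 21.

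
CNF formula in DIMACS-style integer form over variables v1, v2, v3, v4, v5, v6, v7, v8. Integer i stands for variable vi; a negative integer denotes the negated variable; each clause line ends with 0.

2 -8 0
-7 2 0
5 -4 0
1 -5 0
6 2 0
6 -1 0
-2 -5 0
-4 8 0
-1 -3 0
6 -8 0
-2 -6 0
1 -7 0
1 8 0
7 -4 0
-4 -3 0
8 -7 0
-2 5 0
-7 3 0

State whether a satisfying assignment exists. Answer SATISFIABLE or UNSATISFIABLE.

Pure literal: v4 appears only negated; assign v4 = False.
Branch on v1: take v1 = True.
  then v6 is forced to True.
  then v3 is forced to False.
  then v2 is forced to False.
  then v8 is forced to False.
  then v7 is forced to False.
v5 is now unconstrained; take v5 = True.
Every clause has at least one true literal under this assignment.
So v1 = True, v2 = False, v3 = False, v4 = False, v5 = True, v6 = True, v7 = False, v8 = False is a satisfying assignment.

SATISFIABLE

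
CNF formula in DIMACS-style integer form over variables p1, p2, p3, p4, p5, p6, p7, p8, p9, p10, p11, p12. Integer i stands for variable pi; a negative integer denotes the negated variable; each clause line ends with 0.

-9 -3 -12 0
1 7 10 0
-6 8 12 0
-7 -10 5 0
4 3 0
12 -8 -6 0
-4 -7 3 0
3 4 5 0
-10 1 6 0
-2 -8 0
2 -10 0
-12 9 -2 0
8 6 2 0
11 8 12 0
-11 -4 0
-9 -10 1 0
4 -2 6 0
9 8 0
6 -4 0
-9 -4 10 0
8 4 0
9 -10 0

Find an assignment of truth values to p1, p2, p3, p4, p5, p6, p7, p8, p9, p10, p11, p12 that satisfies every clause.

p1=T  p2=F  p3=T  p4=F  p5=T  p6=F  p7=F  p8=T  p9=T  p10=F  p11=T  p12=F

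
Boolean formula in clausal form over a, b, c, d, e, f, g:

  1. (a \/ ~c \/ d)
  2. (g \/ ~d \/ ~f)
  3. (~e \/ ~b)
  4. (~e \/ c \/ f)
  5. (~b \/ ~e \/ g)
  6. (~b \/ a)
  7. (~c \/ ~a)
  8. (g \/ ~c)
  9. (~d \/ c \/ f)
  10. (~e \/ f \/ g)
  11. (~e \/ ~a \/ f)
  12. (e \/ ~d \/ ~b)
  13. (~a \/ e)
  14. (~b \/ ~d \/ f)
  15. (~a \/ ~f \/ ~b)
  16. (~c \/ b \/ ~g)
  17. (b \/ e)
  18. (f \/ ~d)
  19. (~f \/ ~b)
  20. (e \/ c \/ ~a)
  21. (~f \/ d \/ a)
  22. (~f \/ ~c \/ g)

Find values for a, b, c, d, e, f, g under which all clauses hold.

Set a = True and propagate.
  then c is forced to False.
  then e is forced to True.
  then b is forced to False.
  then f is forced to True.
Set d = True and propagate.
  then g is forced to True.
Check each clause:
  1. (a \/ d \/ ~c) — a is true.
  2. (g \/ ~f \/ ~d) — g is true.
  3. (~e \/ ~b) — ~b is true.
  4. (~e \/ f \/ c) — f is true.
  5. (g \/ ~b \/ ~e) — ~b is true.
  6. (a \/ ~b) — a is true.
  7. (~a \/ ~c) — ~c is true.
  8. (~c \/ g) — ~c is true.
  9. (c \/ f \/ ~d) — f is true.
  10. (g \/ ~e \/ f) — f is true.
  11. (~a \/ ~e \/ f) — f is true.
  12. (e \/ ~d \/ ~b) — e is true.
  13. (e \/ ~a) — e is true.
  14. (~d \/ ~b \/ f) — f is true.
  15. (~b \/ ~a \/ ~f) — ~b is true.
  16. (b \/ ~c \/ ~g) — ~c is true.
  17. (e \/ b) — e is true.
  18. (f \/ ~d) — f is true.
  19. (~f \/ ~b) — ~b is true.
  20. (e \/ c \/ ~a) — e is true.
  21. (d \/ ~f \/ a) — a is true.
  22. (g \/ ~f \/ ~c) — ~c is true.

a = True, b = False, c = False, d = True, e = True, f = True, g = True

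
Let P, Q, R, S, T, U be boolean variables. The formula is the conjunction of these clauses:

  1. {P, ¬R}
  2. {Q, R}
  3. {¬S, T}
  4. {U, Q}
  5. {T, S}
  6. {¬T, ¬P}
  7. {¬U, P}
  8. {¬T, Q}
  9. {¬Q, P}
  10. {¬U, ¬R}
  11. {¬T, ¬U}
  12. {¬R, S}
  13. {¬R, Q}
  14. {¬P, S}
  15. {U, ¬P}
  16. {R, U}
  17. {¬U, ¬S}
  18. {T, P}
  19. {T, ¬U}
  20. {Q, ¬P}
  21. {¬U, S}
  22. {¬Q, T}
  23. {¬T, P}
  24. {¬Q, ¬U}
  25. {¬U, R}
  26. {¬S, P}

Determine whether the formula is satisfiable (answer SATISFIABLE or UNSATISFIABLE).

U = True:
  propagation gives P=True, T=False; an empty clause results — contradiction.
U = False:
  propagation gives Q=True, P=True; an empty clause results — contradiction.
Every branch closes, so no satisfying assignment exists.

UNSATISFIABLE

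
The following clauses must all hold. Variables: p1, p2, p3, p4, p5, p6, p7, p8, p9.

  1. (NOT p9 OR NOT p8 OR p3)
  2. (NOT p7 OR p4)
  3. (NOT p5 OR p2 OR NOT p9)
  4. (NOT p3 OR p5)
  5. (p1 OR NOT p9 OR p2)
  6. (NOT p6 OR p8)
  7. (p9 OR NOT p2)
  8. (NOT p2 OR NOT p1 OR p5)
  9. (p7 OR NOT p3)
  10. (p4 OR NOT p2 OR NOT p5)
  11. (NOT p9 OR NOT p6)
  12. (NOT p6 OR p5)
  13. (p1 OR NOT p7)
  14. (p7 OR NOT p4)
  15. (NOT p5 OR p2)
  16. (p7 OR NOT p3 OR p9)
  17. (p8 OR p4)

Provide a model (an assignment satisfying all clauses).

p1=True, p2=False, p3=False, p4=False, p5=False, p6=False, p7=False, p8=True, p9=False

Pure literal: p6 appears only negated; assign p6 = False.
Set p1 = True and propagate.
For the remaining variables, p2 = False, p3 = False, p4 = False, p5 = False, p7 = False, p8 = True, p9 = False works.
Check each clause:
  1. (NOT p9 OR NOT p8 OR p3) — NOT p9 is true.
  2. (p4 OR NOT p7) — NOT p7 is true.
  3. (p2 OR NOT p5 OR NOT p9) — NOT p5 is true.
  4. (p5 OR NOT p3) — NOT p3 is true.
  5. (p1 OR NOT p9 OR p2) — p1 is true.
  6. (NOT p6 OR p8) — p8 is true.
  7. (NOT p2 OR p9) — NOT p2 is true.
  8. (NOT p2 OR NOT p1 OR p5) — NOT p2 is true.
  9. (NOT p3 OR p7) — NOT p3 is true.
  10. (NOT p2 OR p4 OR NOT p5) — NOT p5 is true.
  11. (NOT p9 OR NOT p6) — NOT p6 is true.
  12. (p5 OR NOT p6) — NOT p6 is true.
  13. (NOT p7 OR p1) — p1 is true.
  14. (NOT p4 OR p7) — NOT p4 is true.
  15. (p2 OR NOT p5) — NOT p5 is true.
  16. (p7 OR NOT p3 OR p9) — NOT p3 is true.
  17. (p4 OR p8) — p8 is true.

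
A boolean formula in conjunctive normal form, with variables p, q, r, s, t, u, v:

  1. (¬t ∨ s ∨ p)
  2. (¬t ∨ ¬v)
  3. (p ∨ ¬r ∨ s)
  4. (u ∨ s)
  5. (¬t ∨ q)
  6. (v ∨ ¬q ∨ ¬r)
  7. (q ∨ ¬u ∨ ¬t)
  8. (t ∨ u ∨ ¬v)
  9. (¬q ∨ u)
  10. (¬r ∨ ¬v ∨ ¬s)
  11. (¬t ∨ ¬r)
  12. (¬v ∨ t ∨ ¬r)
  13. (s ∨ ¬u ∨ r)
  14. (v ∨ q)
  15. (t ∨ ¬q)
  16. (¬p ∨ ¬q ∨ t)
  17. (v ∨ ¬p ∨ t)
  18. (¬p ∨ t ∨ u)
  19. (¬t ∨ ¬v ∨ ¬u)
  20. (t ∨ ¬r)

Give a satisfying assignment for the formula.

Set p = False and propagate.
Set q = True and propagate.
  then u is forced to True.
  then t is forced to True.
  then s is forced to True.
  then v is forced to False.
  then r is forced to False.

p=False, q=True, r=False, s=True, t=True, u=True, v=False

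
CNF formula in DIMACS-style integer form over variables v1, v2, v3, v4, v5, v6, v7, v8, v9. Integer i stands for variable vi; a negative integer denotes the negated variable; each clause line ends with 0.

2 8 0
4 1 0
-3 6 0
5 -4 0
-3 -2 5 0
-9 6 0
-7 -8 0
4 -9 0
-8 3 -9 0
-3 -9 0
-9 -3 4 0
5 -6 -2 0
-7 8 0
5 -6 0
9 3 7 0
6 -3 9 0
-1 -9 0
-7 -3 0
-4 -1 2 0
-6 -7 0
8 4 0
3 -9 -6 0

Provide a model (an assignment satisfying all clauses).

v1 = False  v2 = False  v3 = True  v4 = True  v5 = True  v6 = True  v7 = False  v8 = True  v9 = False

Check each clause:
  1. {v2, v8} — v8 is true.
  2. {v1, v4} — v4 is true.
  3. {v6, ¬v3} — v6 is true.
  4. {¬v4, v5} — v5 is true.
  5. {v5, ¬v3, ¬v2} — v5 is true.
  6. {¬v9, v6} — v6 is true.
  7. {¬v8, ¬v7} — ¬v7 is true.
  8. {¬v9, v4} — v4 is true.
  9. {v3, ¬v9, ¬v8} — v3 is true.
  10. {¬v3, ¬v9} — ¬v9 is true.
  11. {¬v3, v4, ¬v9} — v4 is true.
  12. {¬v2, ¬v6, v5} — v5 is true.
  13. {¬v7, v8} — v8 is true.
  14. {¬v6, v5} — v5 is true.
  15. {v3, v9, v7} — v3 is true.
  16. {v6, ¬v3, v9} — v6 is true.
  17. {¬v1, ¬v9} — ¬v1 is true.
  18. {¬v3, ¬v7} — ¬v7 is true.
  19. {¬v4, ¬v1, v2} — ¬v1 is true.
  20. {¬v7, ¬v6} — ¬v7 is true.
  21. {v4, v8} — v8 is true.
  22. {¬v9, v3, ¬v6} — v3 is true.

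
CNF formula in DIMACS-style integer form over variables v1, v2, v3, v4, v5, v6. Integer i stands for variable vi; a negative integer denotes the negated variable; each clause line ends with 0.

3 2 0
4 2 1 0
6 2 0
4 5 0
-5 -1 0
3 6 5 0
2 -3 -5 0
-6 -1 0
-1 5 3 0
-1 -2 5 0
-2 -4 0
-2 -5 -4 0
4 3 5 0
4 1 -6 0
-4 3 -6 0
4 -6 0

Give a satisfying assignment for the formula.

v1=F, v2=T, v3=T, v4=F, v5=T, v6=F

Check each clause:
  1. (v3 ∨ v2) — v2 is true.
  2. (v2 ∨ v1 ∨ v4) — v2 is true.
  3. (v2 ∨ v6) — v2 is true.
  4. (v4 ∨ v5) — v5 is true.
  5. (¬v5 ∨ ¬v1) — ¬v1 is true.
  6. (v5 ∨ v6 ∨ v3) — v3 is true.
  7. (¬v5 ∨ v2 ∨ ¬v3) — v2 is true.
  8. (¬v1 ∨ ¬v6) — ¬v6 is true.
  9. (¬v1 ∨ v3 ∨ v5) — v3 is true.
  10. (¬v1 ∨ v5 ∨ ¬v2) — v5 is true.
  11. (¬v2 ∨ ¬v4) — ¬v4 is true.
  12. (¬v2 ∨ ¬v5 ∨ ¬v4) — ¬v4 is true.
  13. (v3 ∨ v5 ∨ v4) — v3 is true.
  14. (v1 ∨ v4 ∨ ¬v6) — ¬v6 is true.
  15. (¬v6 ∨ ¬v4 ∨ v3) — ¬v6 is true.
  16. (v4 ∨ ¬v6) — ¬v6 is true.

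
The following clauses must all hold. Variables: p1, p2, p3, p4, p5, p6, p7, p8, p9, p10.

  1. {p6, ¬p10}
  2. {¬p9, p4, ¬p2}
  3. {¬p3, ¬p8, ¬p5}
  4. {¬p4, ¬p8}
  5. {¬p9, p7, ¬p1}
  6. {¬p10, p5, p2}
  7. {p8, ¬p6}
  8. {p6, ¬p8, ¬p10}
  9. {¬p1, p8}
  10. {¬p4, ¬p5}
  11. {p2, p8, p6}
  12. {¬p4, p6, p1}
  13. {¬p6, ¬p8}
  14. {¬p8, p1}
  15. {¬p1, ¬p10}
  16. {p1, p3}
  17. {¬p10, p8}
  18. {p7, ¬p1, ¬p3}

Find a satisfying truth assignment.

p7 occurs only positively in the remaining clauses — set p7 = True.
Pure literal: p9 appears only negated; assign p9 = False.
Branch on p1: take p1 = True.
  then p8 is forced to True.
  then p4 is forced to False.
  then p6 is forced to False.
  then p10 is forced to False.
Try p3 = True.
  then p5 is forced to False.
p2 is now unconstrained; take p2 = False.
Every clause has at least one true literal under this assignment.

p1=True, p2=False, p3=True, p4=False, p5=False, p6=False, p7=True, p8=True, p9=False, p10=False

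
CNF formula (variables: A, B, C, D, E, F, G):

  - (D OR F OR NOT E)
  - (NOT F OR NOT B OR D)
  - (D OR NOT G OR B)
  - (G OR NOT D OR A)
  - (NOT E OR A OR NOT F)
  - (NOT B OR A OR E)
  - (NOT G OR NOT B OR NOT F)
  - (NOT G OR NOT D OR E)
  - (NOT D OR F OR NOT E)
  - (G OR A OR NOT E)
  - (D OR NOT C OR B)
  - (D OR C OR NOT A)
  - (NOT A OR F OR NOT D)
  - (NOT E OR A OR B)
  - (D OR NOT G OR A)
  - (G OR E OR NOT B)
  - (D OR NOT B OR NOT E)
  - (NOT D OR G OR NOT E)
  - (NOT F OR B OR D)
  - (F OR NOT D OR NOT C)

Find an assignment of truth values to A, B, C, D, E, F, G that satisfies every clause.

Branch on A: take A = True.
Set B = False and propagate.
For the remaining variables, C = False, D = True, E = True, F = True, G = True works.
Every clause has at least one true literal under this assignment.

A = T, B = F, C = F, D = T, E = T, F = T, G = T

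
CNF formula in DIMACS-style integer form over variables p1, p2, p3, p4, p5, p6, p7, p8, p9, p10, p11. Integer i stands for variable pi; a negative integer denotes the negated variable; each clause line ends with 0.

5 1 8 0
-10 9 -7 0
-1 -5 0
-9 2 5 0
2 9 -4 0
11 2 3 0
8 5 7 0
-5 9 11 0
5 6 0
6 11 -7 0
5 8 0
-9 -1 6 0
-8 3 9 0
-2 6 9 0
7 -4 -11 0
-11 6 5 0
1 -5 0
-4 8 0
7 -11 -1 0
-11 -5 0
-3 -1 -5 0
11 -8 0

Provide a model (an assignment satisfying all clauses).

Pure literal: p6 appears only positively; assign p6 = True.
Try p1 = True.
  then p5 is forced to False.
  then p8 is forced to True.
  then p11 is forced to True.
  then p7 is forced to True.
Branch on p2: take p2 = True.
Branch on p3: take p3 = False.
  then p9 is forced to True.
p4, p10 are now unconstrained; take p4 = True, p10 = True.
Check each clause:
  1. (p8 \/ p1 \/ p5) — p8 is true.
  2. (~p10 \/ ~p7 \/ p9) — p9 is true.
  3. (~p5 \/ ~p1) — ~p5 is true.
  4. (~p9 \/ p2 \/ p5) — p2 is true.
  5. (p2 \/ ~p4 \/ p9) — p9 is true.
  6. (p3 \/ p2 \/ p11) — p2 is true.
  7. (p8 \/ p5 \/ p7) — p8 is true.
  8. (~p5 \/ p9 \/ p11) — p9 is true.
  9. (p5 \/ p6) — p6 is true.
  10. (p11 \/ ~p7 \/ p6) — p11 is true.
  11. (p5 \/ p8) — p8 is true.
  12. (p6 \/ ~p9 \/ ~p1) — p6 is true.
  13. (~p8 \/ p3 \/ p9) — p9 is true.
  14. (p9 \/ ~p2 \/ p6) — p9 is true.
  15. (~p4 \/ ~p11 \/ p7) — p7 is true.
  16. (p5 \/ ~p11 \/ p6) — p6 is true.
  17. (~p5 \/ p1) — p1 is true.
  18. (~p4 \/ p8) — p8 is true.
  19. (p7 \/ ~p11 \/ ~p1) — p7 is true.
  20. (~p5 \/ ~p11) — ~p5 is true.
  21. (~p1 \/ ~p5 \/ ~p3) — ~p5 is true.
  22. (p11 \/ ~p8) — p11 is true.

p1=1  p2=1  p3=0  p4=1  p5=0  p6=1  p7=1  p8=1  p9=1  p10=1  p11=1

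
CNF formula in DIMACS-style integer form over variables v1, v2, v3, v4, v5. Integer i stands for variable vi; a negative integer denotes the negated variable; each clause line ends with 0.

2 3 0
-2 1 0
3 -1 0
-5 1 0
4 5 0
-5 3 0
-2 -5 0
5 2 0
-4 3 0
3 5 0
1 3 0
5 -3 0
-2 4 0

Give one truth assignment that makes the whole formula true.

Set v1 = True and propagate.
  then v3 is forced to True.
  then v5 is forced to True.
  then v2 is forced to False.
v4 is now unconstrained; take v4 = False.
Every clause has at least one true literal under this assignment.

v1 = 1, v2 = 0, v3 = 1, v4 = 0, v5 = 1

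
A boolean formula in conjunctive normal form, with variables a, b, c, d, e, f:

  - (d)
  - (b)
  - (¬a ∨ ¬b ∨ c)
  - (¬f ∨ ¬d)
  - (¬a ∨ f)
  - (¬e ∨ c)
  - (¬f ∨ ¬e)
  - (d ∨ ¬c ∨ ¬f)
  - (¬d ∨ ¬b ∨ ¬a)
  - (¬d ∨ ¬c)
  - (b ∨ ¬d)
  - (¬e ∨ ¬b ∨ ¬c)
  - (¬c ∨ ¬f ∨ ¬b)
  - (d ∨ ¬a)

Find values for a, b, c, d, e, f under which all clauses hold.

Unit propagation: (d) forces d = True.
Unit propagation: (b) forces b = True.
The clause (¬f) is unit: f must be False.
(¬a) is a unit clause, so a = False.
The clause (¬c) is unit: c must be False.
The clause (¬e) is unit: e must be False.
Check each clause:
  1. (d) — d is true.
  2. (b) — b is true.
  3. (¬a ∨ c ∨ ¬b) — ¬a is true.
  4. (¬d ∨ ¬f) — ¬f is true.
  5. (f ∨ ¬a) — ¬a is true.
  6. (c ∨ ¬e) — ¬e is true.
  7. (¬e ∨ ¬f) — ¬f is true.
  8. (d ∨ ¬f ∨ ¬c) — ¬f is true.
  9. (¬b ∨ ¬a ∨ ¬d) — ¬a is true.
  10. (¬d ∨ ¬c) — ¬c is true.
  11. (b ∨ ¬d) — b is true.
  12. (¬e ∨ ¬c ∨ ¬b) — ¬e is true.
  13. (¬f ∨ ¬b ∨ ¬c) — ¬f is true.
  14. (d ∨ ¬a) — d is true.

a = F  b = T  c = F  d = T  e = F  f = F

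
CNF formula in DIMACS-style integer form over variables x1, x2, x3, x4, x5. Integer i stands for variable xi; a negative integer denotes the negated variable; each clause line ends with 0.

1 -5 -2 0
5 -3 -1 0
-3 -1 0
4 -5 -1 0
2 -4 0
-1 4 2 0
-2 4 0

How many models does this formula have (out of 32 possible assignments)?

Split on x1, then x2.
  x1=1, x2=1: remaining (x3,x4,x5) ∈ {(0,1,0); (0,1,1)} — 2.
  x1=1, x2=0: a clause becomes empty — 0.
  x1=0, x2=1: remaining (x3,x4,x5) ∈ {(0,1,0); (1,1,0)} — 2.
  x1=0, x2=0: remaining (x3,x4,x5) ∈ {(0,0,0); (0,0,1); (1,0,0); (1,0,1)} — 4.
Total: 2 + 0 + 2 + 4 = 8.

8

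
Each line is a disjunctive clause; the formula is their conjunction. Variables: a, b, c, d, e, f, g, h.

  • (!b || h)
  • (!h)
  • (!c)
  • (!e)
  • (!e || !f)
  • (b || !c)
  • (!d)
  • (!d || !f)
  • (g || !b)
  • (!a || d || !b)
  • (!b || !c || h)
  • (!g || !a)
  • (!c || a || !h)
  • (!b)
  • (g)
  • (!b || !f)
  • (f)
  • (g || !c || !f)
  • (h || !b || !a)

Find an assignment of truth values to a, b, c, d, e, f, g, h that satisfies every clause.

a=False, b=False, c=False, d=False, e=False, f=True, g=True, h=False

(!h) is a unit clause, so h = False.
The clause (!b) is unit: b must be False.
The clause (!c) is unit: c must be False.
Unit propagation: (!e) forces e = False.
Unit propagation: (!d) forces d = False.
(g) is a unit clause, so g = True.
(!a) is a unit clause, so a = False.
(f) is a unit clause, so f = True.
Every clause has at least one true literal under this assignment.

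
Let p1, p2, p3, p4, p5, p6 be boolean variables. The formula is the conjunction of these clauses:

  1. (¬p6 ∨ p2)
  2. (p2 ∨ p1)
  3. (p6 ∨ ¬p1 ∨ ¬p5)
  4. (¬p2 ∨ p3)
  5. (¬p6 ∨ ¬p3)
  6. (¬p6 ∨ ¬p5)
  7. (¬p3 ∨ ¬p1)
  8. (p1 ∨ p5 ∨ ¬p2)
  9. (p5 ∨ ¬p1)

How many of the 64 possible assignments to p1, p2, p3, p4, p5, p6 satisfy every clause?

2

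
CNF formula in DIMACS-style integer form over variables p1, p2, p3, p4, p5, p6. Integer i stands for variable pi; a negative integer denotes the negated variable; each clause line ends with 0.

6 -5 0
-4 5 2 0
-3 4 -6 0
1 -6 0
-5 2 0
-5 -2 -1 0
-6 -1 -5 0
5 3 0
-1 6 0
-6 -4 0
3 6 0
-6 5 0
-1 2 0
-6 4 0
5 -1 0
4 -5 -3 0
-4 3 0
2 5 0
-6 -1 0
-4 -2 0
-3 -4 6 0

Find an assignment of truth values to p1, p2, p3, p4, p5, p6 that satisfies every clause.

p1 = False, p2 = True, p3 = True, p4 = False, p5 = False, p6 = False

Try p1 = False.
  then p6 is forced to False.
  then p5 is forced to False.
  then p3 is forced to True.
  then p2 is forced to True.
  then p4 is forced to False.
Every clause has at least one true literal under this assignment.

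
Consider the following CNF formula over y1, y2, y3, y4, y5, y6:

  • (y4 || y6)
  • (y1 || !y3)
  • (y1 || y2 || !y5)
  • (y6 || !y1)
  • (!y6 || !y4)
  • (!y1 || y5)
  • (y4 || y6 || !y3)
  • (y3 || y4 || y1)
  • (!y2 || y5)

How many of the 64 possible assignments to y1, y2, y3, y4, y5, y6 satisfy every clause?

6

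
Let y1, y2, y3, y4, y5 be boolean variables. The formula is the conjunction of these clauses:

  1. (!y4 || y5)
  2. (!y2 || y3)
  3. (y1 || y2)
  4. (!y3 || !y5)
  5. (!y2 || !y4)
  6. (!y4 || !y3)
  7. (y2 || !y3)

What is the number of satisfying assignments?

The models are:
  y1=F y2=T y3=T y4=F y5=F
  y1=T y2=F y3=F y4=F y5=F
  y1=T y2=F y3=F y4=F y5=T
  y1=T y2=F y3=F y4=T y5=T
  y1=T y2=T y3=T y4=F y5=F
That's 5 in total.

5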